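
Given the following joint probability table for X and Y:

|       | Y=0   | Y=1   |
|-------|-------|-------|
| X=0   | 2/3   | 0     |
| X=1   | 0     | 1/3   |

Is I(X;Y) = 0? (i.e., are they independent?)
Marginal P(X) (row sums):
  P(X=0) = 2/3 + 0 = 2/3
  P(X=1) = 0 + 1/3 = 1/3
Marginal P(Y) (column sums):
  P(Y=0) = 2/3 + 0 = 2/3
  P(Y=1) = 0 + 1/3 = 1/3

X and Y are independent iff P(X=i,Y=j) = P(X=i)·P(Y=j) for every cell.
  P(X=0)·P(Y=0) = 2/3 × 2/3 = 4/9, but P(X=0,Y=0) = 2/3 ✗

No, X and Y are not independent. Quantitatively, I(X;Y) > 0:

H(X) = -[(2/3)·log₂(2/3) + (1/3)·log₂(1/3)]
  = 0.3900 + 0.5283
  = 0.9183 bits
H(Y) = -[(2/3)·log₂(2/3) + (1/3)·log₂(1/3)]
  = 0.3900 + 0.5283
  = 0.9183 bits
H(X,Y) = -[(2/3)·log₂(2/3) + (1/3)·log₂(1/3)]
  = 0.3900 + 0.5283
  = 0.9183 bits
I(X;Y) = H(X) + H(Y) - H(X,Y) = 0.9183 + 0.9183 - 0.9183 = 0.9183 bits > 0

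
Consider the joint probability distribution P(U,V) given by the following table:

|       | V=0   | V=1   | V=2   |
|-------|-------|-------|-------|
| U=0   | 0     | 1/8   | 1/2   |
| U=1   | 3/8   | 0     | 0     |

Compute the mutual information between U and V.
Marginal P(U) (row sums):
  P(U=0) = 0 + 1/8 + 1/2 = 5/8
  P(U=1) = 3/8 + 0 + 0 = 3/8
Marginal P(V) (column sums):
  P(V=0) = 0 + 3/8 = 3/8
  P(V=1) = 1/8 + 0 = 1/8
  P(V=2) = 1/2 + 0 = 1/2

H(U) = -[(5/8)·log₂(5/8) + (3/8)·log₂(3/8)]
  = 0.4238 + 0.5306
  = 0.9544 bits
H(V) = -[(3/8)·log₂(3/8) + (1/8)·log₂(1/8) + (1/2)·log₂(1/2)]
  = 0.5306 + 0.3750 + 0.5000
  = 1.4056 bits
H(U,V) = -[(1/8)·log₂(1/8) + (1/2)·log₂(1/2) + (3/8)·log₂(3/8)]
  = 0.3750 + 0.5000 + 0.5306
  = 1.4056 bits

I(U;V) = H(U) + H(V) - H(U,V)
  = 0.9544 + 1.4056 - 1.4056
  = 0.9544 bits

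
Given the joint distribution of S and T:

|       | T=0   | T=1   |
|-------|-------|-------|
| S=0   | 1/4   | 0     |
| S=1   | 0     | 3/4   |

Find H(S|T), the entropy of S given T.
Marginal P(T) (column sums):
  P(T=0) = 1/4 + 0 = 1/4
  P(T=1) = 0 + 3/4 = 3/4

H(S|T) = -Σ P(S,T)·log₂ P(S|T), where P(S|T) = P(S,T) / P(T)
  (cells with P(S,T) = 0 contribute 0)
  (S=0,T=0): P(S|T) = (1/4)/(1/4) = 1;  -(1/4)·log₂(1) = 0.0000
  (S=1,T=1): P(S|T) = (3/4)/(3/4) = 1;  -(3/4)·log₂(1) = 0.0000
H(S|T) = 0.0000 + 0.0000
  = 0.0000 bits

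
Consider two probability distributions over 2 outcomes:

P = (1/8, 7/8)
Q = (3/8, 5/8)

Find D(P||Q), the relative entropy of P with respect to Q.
D(P||Q) = Σ P(i) log₂(P(i)/Q(i))
  i=0: (1/8) × log₂((1/8)/(3/8)) = (1/8) × log₂(1/3) = -0.1981
  i=1: (7/8) × log₂((7/8)/(5/8)) = (7/8) × log₂(7/5) = 0.4247
D(P||Q) = -0.1981 + 0.4247
  = 0.2266 bits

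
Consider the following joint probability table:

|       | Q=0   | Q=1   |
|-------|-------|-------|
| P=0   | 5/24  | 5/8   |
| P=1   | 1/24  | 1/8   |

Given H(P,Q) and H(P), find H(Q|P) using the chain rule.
From the chain rule: H(P,Q) = H(P) + H(Q|P)
Therefore: H(Q|P) = H(P,Q) - H(P)

H(P,Q) = -[(5/24)·log₂(5/24) + (5/8)·log₂(5/8) + (1/24)·log₂(1/24) + (1/8)·log₂(1/8)]
  = 0.4715 + 0.4238 + 0.1910 + 0.3750
  = 1.4613 bits
Marginal P(P) (row sums):
  P(P=0) = 5/24 + 5/8 = 5/6
  P(P=1) = 1/24 + 1/8 = 1/6
H(P) = -[(5/6)·log₂(5/6) + (1/6)·log₂(1/6)]
  = 0.2192 + 0.4308
  = 0.6500 bits

H(Q|P) = 1.4613 - 0.6500 = 0.8113 bits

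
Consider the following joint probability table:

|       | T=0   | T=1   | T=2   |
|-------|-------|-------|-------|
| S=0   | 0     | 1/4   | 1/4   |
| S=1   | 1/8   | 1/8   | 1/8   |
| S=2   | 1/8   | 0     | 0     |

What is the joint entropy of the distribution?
H(S,T) = -Σ P(S,T) log₂ P(S,T), summed over the non-zero cells:
H(S,T) = -[(1/4)·log₂(1/4) + (1/4)·log₂(1/4) + (1/8)·log₂(1/8) + (1/8)·log₂(1/8) + (1/8)·log₂(1/8) + (1/8)·log₂(1/8)]
  = 0.5000 + 0.5000 + 0.3750 + 0.3750 + 0.3750 + 0.3750
  = 2.5000 bits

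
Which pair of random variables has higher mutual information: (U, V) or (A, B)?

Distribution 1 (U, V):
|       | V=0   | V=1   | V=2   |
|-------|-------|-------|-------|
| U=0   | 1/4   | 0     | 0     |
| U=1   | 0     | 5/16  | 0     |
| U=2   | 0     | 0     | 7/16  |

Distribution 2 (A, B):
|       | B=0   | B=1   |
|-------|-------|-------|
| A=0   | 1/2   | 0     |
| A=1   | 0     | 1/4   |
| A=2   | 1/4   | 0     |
Distribution 1 (U, V):
Marginal P(U) (row sums):
  P(U=0) = 1/4 + 0 + 0 = 1/4
  P(U=1) = 0 + 5/16 + 0 = 5/16
  P(U=2) = 0 + 0 + 7/16 = 7/16
Marginal P(V) (column sums):
  P(V=0) = 1/4 + 0 + 0 = 1/4
  P(V=1) = 0 + 5/16 + 0 = 5/16
  P(V=2) = 0 + 0 + 7/16 = 7/16

H(U) = -[(1/4)·log₂(1/4) + (5/16)·log₂(5/16) + (7/16)·log₂(7/16)]
  = 0.5000 + 0.5244 + 0.5218
  = 1.5462 bits
H(V) = -[(1/4)·log₂(1/4) + (5/16)·log₂(5/16) + (7/16)·log₂(7/16)]
  = 0.5000 + 0.5244 + 0.5218
  = 1.5462 bits
H(U,V) = -[(1/4)·log₂(1/4) + (5/16)·log₂(5/16) + (7/16)·log₂(7/16)]
  = 0.5000 + 0.5244 + 0.5218
  = 1.5462 bits

I(U;V) = H(U) + H(V) - H(U,V)
  = 1.5462 + 1.5462 - 1.5462
  = 1.5462 bits

Distribution 2 (A, B):
Marginal P(A) (row sums):
  P(A=0) = 1/2 + 0 = 1/2
  P(A=1) = 0 + 1/4 = 1/4
  P(A=2) = 1/4 + 0 = 1/4
Marginal P(B) (column sums):
  P(B=0) = 1/2 + 0 + 1/4 = 3/4
  P(B=1) = 0 + 1/4 + 0 = 1/4

H(A) = -[(1/2)·log₂(1/2) + (1/4)·log₂(1/4) + (1/4)·log₂(1/4)]
  = 0.5000 + 0.5000 + 0.5000
  = 1.5000 bits
H(B) = -[(3/4)·log₂(3/4) + (1/4)·log₂(1/4)]
  = 0.3113 + 0.5000
  = 0.8113 bits
H(A,B) = -[(1/2)·log₂(1/2) + (1/4)·log₂(1/4) + (1/4)·log₂(1/4)]
  = 0.5000 + 0.5000 + 0.5000
  = 1.5000 bits

I(A;B) = H(A) + H(B) - H(A,B)
  = 1.5000 + 0.8113 - 1.5000
  = 0.8113 bits

I(U;V) = 1.5462 bits > I(A;B) = 0.8113 bits, so (U, V) has the higher mutual information (stronger dependence).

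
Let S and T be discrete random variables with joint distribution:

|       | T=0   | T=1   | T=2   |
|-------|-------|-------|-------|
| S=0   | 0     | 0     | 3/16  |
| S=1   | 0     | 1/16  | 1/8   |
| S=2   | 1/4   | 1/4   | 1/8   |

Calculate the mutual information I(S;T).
Marginal P(S) (row sums):
  P(S=0) = 0 + 0 + 3/16 = 3/16
  P(S=1) = 0 + 1/16 + 1/8 = 3/16
  P(S=2) = 1/4 + 1/4 + 1/8 = 5/8
Marginal P(T) (column sums):
  P(T=0) = 0 + 0 + 1/4 = 1/4
  P(T=1) = 0 + 1/16 + 1/4 = 5/16
  P(T=2) = 3/16 + 1/8 + 1/8 = 7/16

H(S) = -[(3/16)·log₂(3/16) + (3/16)·log₂(3/16) + (5/8)·log₂(5/8)]
  = 0.4528 + 0.4528 + 0.4238
  = 1.3294 bits
H(T) = -[(1/4)·log₂(1/4) + (5/16)·log₂(5/16) + (7/16)·log₂(7/16)]
  = 0.5000 + 0.5244 + 0.5218
  = 1.5462 bits
H(S,T) = -[(3/16)·log₂(3/16) + (1/16)·log₂(1/16) + (1/8)·log₂(1/8) + (1/4)·log₂(1/4) + (1/4)·log₂(1/4) + (1/8)·log₂(1/8)]
  = 0.4528 + 0.2500 + 0.3750 + 0.5000 + 0.5000 + 0.3750
  = 2.4528 bits

I(S;T) = H(S) + H(T) - H(S,T)
  = 1.3294 + 1.5462 - 2.4528
  = 0.4228 bits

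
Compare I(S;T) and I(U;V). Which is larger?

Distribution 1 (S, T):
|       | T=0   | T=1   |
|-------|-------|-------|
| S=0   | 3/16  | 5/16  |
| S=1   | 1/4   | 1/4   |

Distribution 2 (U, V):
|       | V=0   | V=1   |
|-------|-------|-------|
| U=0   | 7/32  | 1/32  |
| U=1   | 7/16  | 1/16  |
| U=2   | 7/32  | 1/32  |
Distribution 1 (S, T):
Marginal P(S) (row sums):
  P(S=0) = 3/16 + 5/16 = 1/2
  P(S=1) = 1/4 + 1/4 = 1/2
Marginal P(T) (column sums):
  P(T=0) = 3/16 + 1/4 = 7/16
  P(T=1) = 5/16 + 1/4 = 9/16

H(S) = -[(1/2)·log₂(1/2) + (1/2)·log₂(1/2)]
  = 0.5000 + 0.5000
  = 1.0000 bits
H(T) = -[(7/16)·log₂(7/16) + (9/16)·log₂(9/16)]
  = 0.5218 + 0.4669
  = 0.9887 bits
H(S,T) = -[(3/16)·log₂(3/16) + (5/16)·log₂(5/16) + (1/4)·log₂(1/4) + (1/4)·log₂(1/4)]
  = 0.4528 + 0.5244 + 0.5000 + 0.5000
  = 1.9772 bits

I(S;T) = H(S) + H(T) - H(S,T)
  = 1.0000 + 0.9887 - 1.9772
  = 0.0115 bits

Distribution 2 (U, V):
Marginal P(U) (row sums):
  P(U=0) = 7/32 + 1/32 = 1/4
  P(U=1) = 7/16 + 1/16 = 1/2
  P(U=2) = 7/32 + 1/32 = 1/4
Marginal P(V) (column sums):
  P(V=0) = 7/32 + 7/16 + 7/32 = 7/8
  P(V=1) = 1/32 + 1/16 + 1/32 = 1/8

H(U) = -[(1/4)·log₂(1/4) + (1/2)·log₂(1/2) + (1/4)·log₂(1/4)]
  = 0.5000 + 0.5000 + 0.5000
  = 1.5000 bits
H(V) = -[(7/8)·log₂(7/8) + (1/8)·log₂(1/8)]
  = 0.1686 + 0.3750
  = 0.5436 bits
H(U,V) = -[(7/32)·log₂(7/32) + (1/32)·log₂(1/32) + (7/16)·log₂(7/16) + (1/16)·log₂(1/16) + (7/32)·log₂(7/32) + (1/32)·log₂(1/32)]
  = 0.4796 + 0.1563 + 0.5218 + 0.2500 + 0.4796 + 0.1563
  = 2.0436 bits

I(U;V) = H(U) + H(V) - H(U,V)
  = 1.5000 + 0.5436 - 2.0436
  = 0.0000 bits

I(S;T) = 0.0115 bits > I(U;V) = 0.0000 bits, so (S, T) has the higher mutual information (stronger dependence).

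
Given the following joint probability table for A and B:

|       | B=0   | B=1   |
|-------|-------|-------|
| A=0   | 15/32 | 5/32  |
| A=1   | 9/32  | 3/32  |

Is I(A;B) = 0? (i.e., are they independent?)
Marginal P(A) (row sums):
  P(A=0) = 15/32 + 5/32 = 5/8
  P(A=1) = 9/32 + 3/32 = 3/8
Marginal P(B) (column sums):
  P(B=0) = 15/32 + 9/32 = 3/4
  P(B=1) = 5/32 + 3/32 = 1/4

A and B are independent iff P(A=i,B=j) = P(A=i)·P(B=j) for every cell.
  P(A=0)·P(B=0) = 5/8 × 3/4 = 15/32 = P(A=0,B=0) ✓
  P(A=0)·P(B=1) = 5/8 × 1/4 = 5/32 = P(A=0,B=1) ✓
  P(A=1)·P(B=0) = 3/8 × 3/4 = 9/32 = P(A=1,B=0) ✓
  P(A=1)·P(B=1) = 3/8 × 1/4 = 3/32 = P(A=1,B=1) ✓

Yes, A and B are independent: every cell factors, so I(A;B) = 0 bits.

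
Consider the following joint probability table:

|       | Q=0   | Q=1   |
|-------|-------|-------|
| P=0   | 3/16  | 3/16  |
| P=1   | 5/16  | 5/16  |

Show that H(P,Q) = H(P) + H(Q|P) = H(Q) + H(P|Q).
Marginal P(P) (row sums):
  P(P=0) = 3/16 + 3/16 = 3/8
  P(P=1) = 5/16 + 5/16 = 5/8
Marginal P(Q) (column sums):
  P(Q=0) = 3/16 + 5/16 = 1/2
  P(Q=1) = 3/16 + 5/16 = 1/2

Decomposition 1: H(P) + H(Q|P)
H(P) = -[(3/8)·log₂(3/8) + (5/8)·log₂(5/8)]
  = 0.5306 + 0.4238
  = 0.9544 bits
H(Q|P) = -Σ P(P,Q)·log₂ P(Q|P), where P(Q|P) = P(P,Q) / P(P)
  (P=0,Q=0): P(Q|P) = (3/16)/(3/8) = 1/2;  -(3/16)·log₂(1/2) = 0.1875
  (P=0,Q=1): P(Q|P) = (3/16)/(3/8) = 1/2;  -(3/16)·log₂(1/2) = 0.1875
  (P=1,Q=0): P(Q|P) = (5/16)/(5/8) = 1/2;  -(5/16)·log₂(1/2) = 0.3125
  (P=1,Q=1): P(Q|P) = (5/16)/(5/8) = 1/2;  -(5/16)·log₂(1/2) = 0.3125
H(Q|P) = 0.1875 + 0.1875 + 0.3125 + 0.3125
  = 1.0000 bits
H(P) + H(Q|P) = 0.9544 + 1.0000 = 1.9544 bits

Decomposition 2: H(Q) + H(P|Q)
H(Q) = -[(1/2)·log₂(1/2) + (1/2)·log₂(1/2)]
  = 0.5000 + 0.5000
  = 1.0000 bits
H(P|Q) = -Σ P(P,Q)·log₂ P(P|Q), where P(P|Q) = P(P,Q) / P(Q)
  (P=0,Q=0): P(P|Q) = (3/16)/(1/2) = 3/8;  -(3/16)·log₂(3/8) = 0.2653
  (P=0,Q=1): P(P|Q) = (3/16)/(1/2) = 3/8;  -(3/16)·log₂(3/8) = 0.2653
  (P=1,Q=0): P(P|Q) = (5/16)/(1/2) = 5/8;  -(5/16)·log₂(5/8) = 0.2119
  (P=1,Q=1): P(P|Q) = (5/16)/(1/2) = 5/8;  -(5/16)·log₂(5/8) = 0.2119
H(P|Q) = 0.2653 + 0.2653 + 0.2119 + 0.2119
  = 0.9544 bits
H(Q) + H(P|Q) = 1.0000 + 0.9544 = 1.9544 bits

Direct computation of the joint entropy:
H(P,Q) = -[(3/16)·log₂(3/16) + (3/16)·log₂(3/16) + (5/16)·log₂(5/16) + (5/16)·log₂(5/16)]
  = 0.4528 + 0.4528 + 0.5244 + 0.5244
  = 1.9544 bits

All three agree: H(P,Q) = 1.9544 bits ✓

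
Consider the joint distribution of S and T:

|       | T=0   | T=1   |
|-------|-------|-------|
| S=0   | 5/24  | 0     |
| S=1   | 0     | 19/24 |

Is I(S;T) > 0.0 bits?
Marginal P(S) (row sums):
  P(S=0) = 5/24 + 0 = 5/24
  P(S=1) = 0 + 19/24 = 19/24
Marginal P(T) (column sums):
  P(T=0) = 5/24 + 0 = 5/24
  P(T=1) = 0 + 19/24 = 19/24

H(S) = -[(5/24)·log₂(5/24) + (19/24)·log₂(19/24)]
  = 0.4715 + 0.2668
  = 0.7383 bits
H(T) = -[(5/24)·log₂(5/24) + (19/24)·log₂(19/24)]
  = 0.4715 + 0.2668
  = 0.7383 bits
H(S,T) = -[(5/24)·log₂(5/24) + (19/24)·log₂(19/24)]
  = 0.4715 + 0.2668
  = 0.7383 bits

I(S;T) = H(S) + H(T) - H(S,T)
  = 0.7383 + 0.7383 - 0.7383
  = 0.7383 bits

Yes. I(S;T) = 0.7383 bits, which is > 0.0 bits.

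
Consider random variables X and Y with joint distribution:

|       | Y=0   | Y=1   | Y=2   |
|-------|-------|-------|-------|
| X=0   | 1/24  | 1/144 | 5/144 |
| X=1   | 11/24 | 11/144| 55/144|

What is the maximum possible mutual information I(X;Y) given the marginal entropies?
The upper bound on mutual information is I(X;Y) ≤ min(H(X), H(Y)).

Marginal P(X) (row sums):
  P(X=0) = 1/24 + 1/144 + 5/144 = 1/12
  P(X=1) = 11/24 + 11/144 + 55/144 = 11/12
Marginal P(Y) (column sums):
  P(Y=0) = 1/24 + 11/24 = 1/2
  P(Y=1) = 1/144 + 11/144 = 1/12
  P(Y=2) = 5/144 + 55/144 = 5/12

H(X) = -[(1/12)·log₂(1/12) + (11/12)·log₂(11/12)]
  = 0.2987 + 0.1151
  = 0.4138 bits
H(Y) = -[(1/2)·log₂(1/2) + (1/12)·log₂(1/12) + (5/12)·log₂(5/12)]
  = 0.5000 + 0.2987 + 0.5263
  = 1.3250 bits

Maximum possible I(X;Y) = min(0.4138, 1.3250) = 0.4138 bits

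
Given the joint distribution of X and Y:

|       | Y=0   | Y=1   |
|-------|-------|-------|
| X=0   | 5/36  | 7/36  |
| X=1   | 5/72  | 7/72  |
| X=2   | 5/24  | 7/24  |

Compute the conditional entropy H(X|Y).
Marginal P(Y) (column sums):
  P(Y=0) = 5/36 + 5/72 + 5/24 = 5/12
  P(Y=1) = 7/36 + 7/72 + 7/24 = 7/12

H(X|Y) = -Σ P(X,Y)·log₂ P(X|Y), where P(X|Y) = P(X,Y) / P(Y)
  (X=0,Y=0): P(X|Y) = (5/36)/(5/12) = 1/3;  -(5/36)·log₂(1/3) = 0.2201
  (X=0,Y=1): P(X|Y) = (7/36)/(7/12) = 1/3;  -(7/36)·log₂(1/3) = 0.3082
  (X=1,Y=0): P(X|Y) = (5/72)/(5/12) = 1/6;  -(5/72)·log₂(1/6) = 0.1795
  (X=1,Y=1): P(X|Y) = (7/72)/(7/12) = 1/6;  -(7/72)·log₂(1/6) = 0.2513
  (X=2,Y=0): P(X|Y) = (5/24)/(5/12) = 1/2;  -(5/24)·log₂(1/2) = 0.2083
  (X=2,Y=1): P(X|Y) = (7/24)/(7/12) = 1/2;  -(7/24)·log₂(1/2) = 0.2917
H(X|Y) = 0.2201 + 0.3082 + 0.1795 + 0.2513 + 0.2083 + 0.2917
  = 1.4591 bits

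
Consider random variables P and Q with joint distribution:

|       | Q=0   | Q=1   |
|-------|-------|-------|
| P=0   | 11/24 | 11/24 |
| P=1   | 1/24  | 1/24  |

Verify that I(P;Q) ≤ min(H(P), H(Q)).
Marginal P(P) (row sums):
  P(P=0) = 11/24 + 11/24 = 11/12
  P(P=1) = 1/24 + 1/24 = 1/12
Marginal P(Q) (column sums):
  P(Q=0) = 11/24 + 1/24 = 1/2
  P(Q=1) = 11/24 + 1/24 = 1/2

H(P) = -[(11/12)·log₂(11/12) + (1/12)·log₂(1/12)]
  = 0.1151 + 0.2987
  = 0.4138 bits
H(Q) = -[(1/2)·log₂(1/2) + (1/2)·log₂(1/2)]
  = 0.5000 + 0.5000
  = 1.0000 bits
H(P,Q) = -[(11/24)·log₂(11/24) + (11/24)·log₂(11/24) + (1/24)·log₂(1/24) + (1/24)·log₂(1/24)]
  = 0.5159 + 0.5159 + 0.1910 + 0.1910
  = 1.4138 bits

I(P;Q) = H(P) + H(Q) - H(P,Q)
  = 0.4138 + 1.0000 - 1.4138
  = 0.0000 bits

min(H(P), H(Q)) = min(0.4138, 1.0000) = 0.4138 bits
Since 0.0000 ≤ 0.4138, the bound is satisfied ✓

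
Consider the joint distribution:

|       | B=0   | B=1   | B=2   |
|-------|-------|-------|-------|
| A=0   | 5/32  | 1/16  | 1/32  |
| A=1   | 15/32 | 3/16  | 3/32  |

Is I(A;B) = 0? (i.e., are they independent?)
Marginal P(A) (row sums):
  P(A=0) = 5/32 + 1/16 + 1/32 = 1/4
  P(A=1) = 15/32 + 3/16 + 3/32 = 3/4
Marginal P(B) (column sums):
  P(B=0) = 5/32 + 15/32 = 5/8
  P(B=1) = 1/16 + 3/16 = 1/4
  P(B=2) = 1/32 + 3/32 = 1/8

A and B are independent iff P(A=i,B=j) = P(A=i)·P(B=j) for every cell.
  P(A=0)·P(B=0) = 1/4 × 5/8 = 5/32 = P(A=0,B=0) ✓
  P(A=0)·P(B=1) = 1/4 × 1/4 = 1/16 = P(A=0,B=1) ✓
  P(A=0)·P(B=2) = 1/4 × 1/8 = 1/32 = P(A=0,B=2) ✓
  P(A=1)·P(B=0) = 3/4 × 5/8 = 15/32 = P(A=1,B=0) ✓
  P(A=1)·P(B=1) = 3/4 × 1/4 = 3/16 = P(A=1,B=1) ✓
  P(A=1)·P(B=2) = 3/4 × 1/8 = 3/32 = P(A=1,B=2) ✓

Yes, A and B are independent: every cell factors, so I(A;B) = 0 bits.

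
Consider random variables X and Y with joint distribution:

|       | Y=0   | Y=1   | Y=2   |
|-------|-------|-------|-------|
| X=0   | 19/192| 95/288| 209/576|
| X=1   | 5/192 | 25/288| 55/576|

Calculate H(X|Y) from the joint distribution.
Marginal P(Y) (column sums):
  P(Y=0) = 19/192 + 5/192 = 1/8
  P(Y=1) = 95/288 + 25/288 = 5/12
  P(Y=2) = 209/576 + 55/576 = 11/24

H(X|Y) = -Σ P(X,Y)·log₂ P(X|Y), where P(X|Y) = P(X,Y) / P(Y)
  (X=0,Y=0): P(X|Y) = (19/192)/(1/8) = 19/24;  -(19/192)·log₂(19/24) = 0.0334
  (X=0,Y=1): P(X|Y) = (95/288)/(5/12) = 19/24;  -(95/288)·log₂(19/24) = 0.1112
  (X=0,Y=2): P(X|Y) = (209/576)/(11/24) = 19/24;  -(209/576)·log₂(19/24) = 0.1223
  (X=1,Y=0): P(X|Y) = (5/192)/(1/8) = 5/24;  -(5/192)·log₂(5/24) = 0.0589
  (X=1,Y=1): P(X|Y) = (25/288)/(5/12) = 5/24;  -(25/288)·log₂(5/24) = 0.1964
  (X=1,Y=2): P(X|Y) = (55/576)/(11/24) = 5/24;  -(55/576)·log₂(5/24) = 0.2161
H(X|Y) = 0.0334 + 0.1112 + 0.1223 + 0.0589 + 0.1964 + 0.2161
  = 0.7383 bits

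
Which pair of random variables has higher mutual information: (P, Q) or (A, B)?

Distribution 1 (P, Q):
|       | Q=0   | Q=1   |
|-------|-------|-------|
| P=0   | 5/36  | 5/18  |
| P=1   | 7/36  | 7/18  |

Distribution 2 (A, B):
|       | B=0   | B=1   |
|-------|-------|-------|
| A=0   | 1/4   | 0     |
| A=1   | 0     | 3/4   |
Distribution 1 (P, Q):
Marginal P(P) (row sums):
  P(P=0) = 5/36 + 5/18 = 5/12
  P(P=1) = 7/36 + 7/18 = 7/12
Marginal P(Q) (column sums):
  P(Q=0) = 5/36 + 7/36 = 1/3
  P(Q=1) = 5/18 + 7/18 = 2/3

H(P) = -[(5/12)·log₂(5/12) + (7/12)·log₂(7/12)]
  = 0.5263 + 0.4536
  = 0.9799 bits
H(Q) = -[(1/3)·log₂(1/3) + (2/3)·log₂(2/3)]
  = 0.5283 + 0.3900
  = 0.9183 bits
H(P,Q) = -[(5/36)·log₂(5/36) + (5/18)·log₂(5/18) + (7/36)·log₂(7/36) + (7/18)·log₂(7/18)]
  = 0.3956 + 0.5133 + 0.4594 + 0.5299
  = 1.8982 bits

I(P;Q) = H(P) + H(Q) - H(P,Q)
  = 0.9799 + 0.9183 - 1.8982
  = 0.0000 bits

Distribution 2 (A, B):
Marginal P(A) (row sums):
  P(A=0) = 1/4 + 0 = 1/4
  P(A=1) = 0 + 3/4 = 3/4
Marginal P(B) (column sums):
  P(B=0) = 1/4 + 0 = 1/4
  P(B=1) = 0 + 3/4 = 3/4

H(A) = -[(1/4)·log₂(1/4) + (3/4)·log₂(3/4)]
  = 0.5000 + 0.3113
  = 0.8113 bits
H(B) = -[(1/4)·log₂(1/4) + (3/4)·log₂(3/4)]
  = 0.5000 + 0.3113
  = 0.8113 bits
H(A,B) = -[(1/4)·log₂(1/4) + (3/4)·log₂(3/4)]
  = 0.5000 + 0.3113
  = 0.8113 bits

I(A;B) = H(A) + H(B) - H(A,B)
  = 0.8113 + 0.8113 - 0.8113
  = 0.8113 bits

I(A;B) = 0.8113 bits > I(P;Q) = 0.0000 bits, so (A, B) has the higher mutual information (stronger dependence).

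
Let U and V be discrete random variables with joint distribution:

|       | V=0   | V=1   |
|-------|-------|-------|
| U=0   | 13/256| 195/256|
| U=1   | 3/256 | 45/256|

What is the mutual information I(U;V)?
Marginal P(U) (row sums):
  P(U=0) = 13/256 + 195/256 = 13/16
  P(U=1) = 3/256 + 45/256 = 3/16
Marginal P(V) (column sums):
  P(V=0) = 13/256 + 3/256 = 1/16
  P(V=1) = 195/256 + 45/256 = 15/16

H(U) = -[(13/16)·log₂(13/16) + (3/16)·log₂(3/16)]
  = 0.2434 + 0.4528
  = 0.6962 bits
H(V) = -[(1/16)·log₂(1/16) + (15/16)·log₂(15/16)]
  = 0.2500 + 0.0873
  = 0.3373 bits
H(U,V) = -[(13/256)·log₂(13/256) + (195/256)·log₂(195/256) + (3/256)·log₂(3/256) + (45/256)·log₂(45/256)]
  = 0.2183 + 0.2991 + 0.0752 + 0.4409
  = 1.0335 bits

I(U;V) = H(U) + H(V) - H(U,V)
  = 0.6962 + 0.3373 - 1.0335
  = 0.0000 bits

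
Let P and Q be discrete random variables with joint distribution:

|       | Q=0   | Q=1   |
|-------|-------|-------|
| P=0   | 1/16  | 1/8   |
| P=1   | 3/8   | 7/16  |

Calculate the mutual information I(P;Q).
Marginal P(P) (row sums):
  P(P=0) = 1/16 + 1/8 = 3/16
  P(P=1) = 3/8 + 7/16 = 13/16
Marginal P(Q) (column sums):
  P(Q=0) = 1/16 + 3/8 = 7/16
  P(Q=1) = 1/8 + 7/16 = 9/16

H(P) = -[(3/16)·log₂(3/16) + (13/16)·log₂(13/16)]
  = 0.4528 + 0.2434
  = 0.6962 bits
H(Q) = -[(7/16)·log₂(7/16) + (9/16)·log₂(9/16)]
  = 0.5218 + 0.4669
  = 0.9887 bits
H(P,Q) = -[(1/16)·log₂(1/16) + (1/8)·log₂(1/8) + (3/8)·log₂(3/8) + (7/16)·log₂(7/16)]
  = 0.2500 + 0.3750 + 0.5306 + 0.5218
  = 1.6774 bits

I(P;Q) = H(P) + H(Q) - H(P,Q)
  = 0.6962 + 0.9887 - 1.6774
  = 0.0075 bits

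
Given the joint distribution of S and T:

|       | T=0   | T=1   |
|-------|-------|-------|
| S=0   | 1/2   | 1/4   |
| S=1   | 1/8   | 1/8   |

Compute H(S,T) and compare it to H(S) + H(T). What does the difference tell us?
Marginal P(S) (row sums):
  P(S=0) = 1/2 + 1/4 = 3/4
  P(S=1) = 1/8 + 1/8 = 1/4
Marginal P(T) (column sums):
  P(T=0) = 1/2 + 1/8 = 5/8
  P(T=1) = 1/4 + 1/8 = 3/8

H(S,T) = -[(1/2)·log₂(1/2) + (1/4)·log₂(1/4) + (1/8)·log₂(1/8) + (1/8)·log₂(1/8)]
  = 0.5000 + 0.5000 + 0.3750 + 0.3750
  = 1.7500 bits
H(S) = -[(3/4)·log₂(3/4) + (1/4)·log₂(1/4)]
  = 0.3113 + 0.5000
  = 0.8113 bits
H(T) = -[(5/8)·log₂(5/8) + (3/8)·log₂(3/8)]
  = 0.4238 + 0.5306
  = 0.9544 bits

H(S) + H(T) = 0.8113 + 0.9544 = 1.7657 bits
Difference: H(S) + H(T) - H(S,T) = 1.7657 - 1.7500 = 0.0157 bits = I(S;T)

The difference is the mutual information; it is positive here, so S and T are dependent (knowing one reduces uncertainty about the other by 0.0157 bits).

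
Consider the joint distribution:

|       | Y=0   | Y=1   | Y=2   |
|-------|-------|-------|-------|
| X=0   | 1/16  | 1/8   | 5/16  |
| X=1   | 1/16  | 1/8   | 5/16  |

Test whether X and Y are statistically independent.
Marginal P(X) (row sums):
  P(X=0) = 1/16 + 1/8 + 5/16 = 1/2
  P(X=1) = 1/16 + 1/8 + 5/16 = 1/2
Marginal P(Y) (column sums):
  P(Y=0) = 1/16 + 1/16 = 1/8
  P(Y=1) = 1/8 + 1/8 = 1/4
  P(Y=2) = 5/16 + 5/16 = 5/8

X and Y are independent iff P(X=i,Y=j) = P(X=i)·P(Y=j) for every cell.
  P(X=0)·P(Y=0) = 1/2 × 1/8 = 1/16 = P(X=0,Y=0) ✓
  P(X=0)·P(Y=1) = 1/2 × 1/4 = 1/8 = P(X=0,Y=1) ✓
  P(X=0)·P(Y=2) = 1/2 × 5/8 = 5/16 = P(X=0,Y=2) ✓
  P(X=1)·P(Y=0) = 1/2 × 1/8 = 1/16 = P(X=1,Y=0) ✓
  P(X=1)·P(Y=1) = 1/2 × 1/4 = 1/8 = P(X=1,Y=1) ✓
  P(X=1)·P(Y=2) = 1/2 × 5/8 = 5/16 = P(X=1,Y=2) ✓

Yes, X and Y are independent: every cell factors, so I(X;Y) = 0 bits.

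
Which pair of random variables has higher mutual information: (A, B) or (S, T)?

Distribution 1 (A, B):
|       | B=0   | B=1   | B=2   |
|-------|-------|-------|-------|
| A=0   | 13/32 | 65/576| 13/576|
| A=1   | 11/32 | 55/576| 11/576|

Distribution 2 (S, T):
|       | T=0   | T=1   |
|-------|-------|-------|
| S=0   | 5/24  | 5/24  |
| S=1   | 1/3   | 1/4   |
Distribution 1 (A, B):
Marginal P(A) (row sums):
  P(A=0) = 13/32 + 65/576 + 13/576 = 13/24
  P(A=1) = 11/32 + 55/576 + 11/576 = 11/24
Marginal P(B) (column sums):
  P(B=0) = 13/32 + 11/32 = 3/4
  P(B=1) = 65/576 + 55/576 = 5/24
  P(B=2) = 13/576 + 11/576 = 1/24

H(A) = -[(13/24)·log₂(13/24) + (11/24)·log₂(11/24)]
  = 0.4791 + 0.5159
  = 0.9950 bits
H(B) = -[(3/4)·log₂(3/4) + (5/24)·log₂(5/24) + (1/24)·log₂(1/24)]
  = 0.3113 + 0.4715 + 0.1910
  = 0.9738 bits
H(A,B) = -[(13/32)·log₂(13/32) + (65/576)·log₂(65/576) + (13/576)·log₂(13/576) + (11/32)·log₂(11/32) + (55/576)·log₂(55/576) + (11/576)·log₂(11/576)]
  = 0.5279 + 0.3552 + 0.1234 + 0.5296 + 0.3236 + 0.1091
  = 1.9688 bits

I(A;B) = H(A) + H(B) - H(A,B)
  = 0.9950 + 0.9738 - 1.9688
  = 0.0000 bits

Distribution 2 (S, T):
Marginal P(S) (row sums):
  P(S=0) = 5/24 + 5/24 = 5/12
  P(S=1) = 1/3 + 1/4 = 7/12
Marginal P(T) (column sums):
  P(T=0) = 5/24 + 1/3 = 13/24
  P(T=1) = 5/24 + 1/4 = 11/24

H(S) = -[(5/12)·log₂(5/12) + (7/12)·log₂(7/12)]
  = 0.5263 + 0.4536
  = 0.9799 bits
H(T) = -[(13/24)·log₂(13/24) + (11/24)·log₂(11/24)]
  = 0.4791 + 0.5159
  = 0.9950 bits
H(S,T) = -[(5/24)·log₂(5/24) + (5/24)·log₂(5/24) + (1/3)·log₂(1/3) + (1/4)·log₂(1/4)]
  = 0.4715 + 0.4715 + 0.5283 + 0.5000
  = 1.9713 bits

I(S;T) = H(S) + H(T) - H(S,T)
  = 0.9799 + 0.9950 - 1.9713
  = 0.0036 bits

I(S;T) = 0.0036 bits > I(A;B) = 0.0000 bits, so (S, T) has the higher mutual information (stronger dependence).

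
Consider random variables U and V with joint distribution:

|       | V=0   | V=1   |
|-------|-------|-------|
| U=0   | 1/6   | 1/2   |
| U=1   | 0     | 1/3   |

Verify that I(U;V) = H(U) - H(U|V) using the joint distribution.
Left side, from I(U;V) = H(U) + H(V) - H(U,V):
Marginal P(U) (row sums):
  P(U=0) = 1/6 + 1/2 = 2/3
  P(U=1) = 0 + 1/3 = 1/3
Marginal P(V) (column sums):
  P(V=0) = 1/6 + 0 = 1/6
  P(V=1) = 1/2 + 1/3 = 5/6

H(U) = -[(2/3)·log₂(2/3) + (1/3)·log₂(1/3)]
  = 0.3900 + 0.5283
  = 0.9183 bits
H(V) = -[(1/6)·log₂(1/6) + (5/6)·log₂(5/6)]
  = 0.4308 + 0.2192
  = 0.6500 bits
H(U,V) = -[(1/6)·log₂(1/6) + (1/2)·log₂(1/2) + (1/3)·log₂(1/3)]
  = 0.4308 + 0.5000 + 0.5283
  = 1.4591 bits

I(U;V) = H(U) + H(V) - H(U,V)
  = 0.9183 + 0.6500 - 1.4591
  = 0.1092 bits

Right side, with H(U|V) computed directly from the conditional probabilities:
H(U|V) = -Σ P(U,V)·log₂ P(U|V), where P(U|V) = P(U,V) / P(V)
  (cells with P(U,V) = 0 contribute 0)
  (U=0,V=0): P(U|V) = (1/6)/(1/6) = 1;  -(1/6)·log₂(1) = 0.0000
  (U=0,V=1): P(U|V) = (1/2)/(5/6) = 3/5;  -(1/2)·log₂(3/5) = 0.3685
  (U=1,V=1): P(U|V) = (1/3)/(5/6) = 2/5;  -(1/3)·log₂(2/5) = 0.4406
H(U|V) = 0.0000 + 0.3685 + 0.4406
  = 0.8091 bits
H(U) - H(U|V) = 0.9183 - 0.8091 = 0.1092 bits

Both sides equal 0.1092 bits, so I(U;V) = H(U) - H(U|V) ✓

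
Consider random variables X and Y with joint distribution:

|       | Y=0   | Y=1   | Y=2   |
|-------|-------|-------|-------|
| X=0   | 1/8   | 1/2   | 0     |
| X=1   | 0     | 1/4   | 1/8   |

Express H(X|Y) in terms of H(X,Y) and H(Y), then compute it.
H(X|Y) = H(X,Y) - H(Y)

Marginal P(Y) (column sums):
  P(Y=0) = 1/8 + 0 = 1/8
  P(Y=1) = 1/2 + 1/4 = 3/4
  P(Y=2) = 0 + 1/8 = 1/8

H(X,Y) = -[(1/8)·log₂(1/8) + (1/2)·log₂(1/2) + (1/4)·log₂(1/4) + (1/8)·log₂(1/8)]
  = 0.3750 + 0.5000 + 0.5000 + 0.3750
  = 1.7500 bits
H(Y) = -[(1/8)·log₂(1/8) + (3/4)·log₂(3/4) + (1/8)·log₂(1/8)]
  = 0.3750 + 0.3113 + 0.3750
  = 1.0613 bits

H(X|Y) = 1.7500 - 1.0613 = 0.6887 bits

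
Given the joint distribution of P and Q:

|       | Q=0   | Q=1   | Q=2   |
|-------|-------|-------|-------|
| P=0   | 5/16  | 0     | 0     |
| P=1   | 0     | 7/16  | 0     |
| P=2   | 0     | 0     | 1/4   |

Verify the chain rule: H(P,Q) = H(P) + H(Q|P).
Left side:
H(P,Q) = -[(5/16)·log₂(5/16) + (7/16)·log₂(7/16) + (1/4)·log₂(1/4)]
  = 0.5244 + 0.5218 + 0.5000
  = 1.5462 bits

Right side:
Marginal P(P) (row sums):
  P(P=0) = 5/16 + 0 + 0 = 5/16
  P(P=1) = 0 + 7/16 + 0 = 7/16
  P(P=2) = 0 + 0 + 1/4 = 1/4
H(P) = -[(5/16)·log₂(5/16) + (7/16)·log₂(7/16) + (1/4)·log₂(1/4)]
  = 0.5244 + 0.5218 + 0.5000
  = 1.5462 bits
H(Q|P) = -Σ P(P,Q)·log₂ P(Q|P), where P(Q|P) = P(P,Q) / P(P)
  (cells with P(P,Q) = 0 contribute 0)
  (P=0,Q=0): P(Q|P) = (5/16)/(5/16) = 1;  -(5/16)·log₂(1) = 0.0000
  (P=1,Q=1): P(Q|P) = (7/16)/(7/16) = 1;  -(7/16)·log₂(1) = 0.0000
  (P=2,Q=2): P(Q|P) = (1/4)/(1/4) = 1;  -(1/4)·log₂(1) = 0.0000
H(Q|P) = 0.0000 + 0.0000 + 0.0000
  = 0.0000 bits
H(P) + H(Q|P) = 1.5462 + 0.0000 = 1.5462 bits

Both sides equal 1.5462 bits, so the chain rule holds ✓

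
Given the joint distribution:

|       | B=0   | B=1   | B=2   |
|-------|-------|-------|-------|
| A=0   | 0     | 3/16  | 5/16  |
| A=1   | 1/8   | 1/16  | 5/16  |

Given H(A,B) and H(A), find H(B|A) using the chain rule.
From the chain rule: H(A,B) = H(A) + H(B|A)
Therefore: H(B|A) = H(A,B) - H(A)

H(A,B) = -[(3/16)·log₂(3/16) + (5/16)·log₂(5/16) + (1/8)·log₂(1/8) + (1/16)·log₂(1/16) + (5/16)·log₂(5/16)]
  = 0.4528 + 0.5244 + 0.3750 + 0.2500 + 0.5244
  = 2.1266 bits
Marginal P(A) (row sums):
  P(A=0) = 0 + 3/16 + 5/16 = 1/2
  P(A=1) = 1/8 + 1/16 + 5/16 = 1/2
H(A) = -[(1/2)·log₂(1/2) + (1/2)·log₂(1/2)]
  = 0.5000 + 0.5000
  = 1.0000 bits

H(B|A) = 2.1266 - 1.0000 = 1.1266 bits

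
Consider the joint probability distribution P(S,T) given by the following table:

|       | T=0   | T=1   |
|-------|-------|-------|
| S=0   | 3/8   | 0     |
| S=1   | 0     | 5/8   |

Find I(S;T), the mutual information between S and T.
Marginal P(S) (row sums):
  P(S=0) = 3/8 + 0 = 3/8
  P(S=1) = 0 + 5/8 = 5/8
Marginal P(T) (column sums):
  P(T=0) = 3/8 + 0 = 3/8
  P(T=1) = 0 + 5/8 = 5/8

H(S) = -[(3/8)·log₂(3/8) + (5/8)·log₂(5/8)]
  = 0.5306 + 0.4238
  = 0.9544 bits
H(T) = -[(3/8)·log₂(3/8) + (5/8)·log₂(5/8)]
  = 0.5306 + 0.4238
  = 0.9544 bits
H(S,T) = -[(3/8)·log₂(3/8) + (5/8)·log₂(5/8)]
  = 0.5306 + 0.4238
  = 0.9544 bits

I(S;T) = H(S) + H(T) - H(S,T)
  = 0.9544 + 0.9544 - 0.9544
  = 0.9544 bits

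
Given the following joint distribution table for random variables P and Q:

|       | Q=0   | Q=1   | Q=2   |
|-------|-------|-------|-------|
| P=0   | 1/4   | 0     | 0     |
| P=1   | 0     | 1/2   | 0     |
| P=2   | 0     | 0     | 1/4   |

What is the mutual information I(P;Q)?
Marginal P(P) (row sums):
  P(P=0) = 1/4 + 0 + 0 = 1/4
  P(P=1) = 0 + 1/2 + 0 = 1/2
  P(P=2) = 0 + 0 + 1/4 = 1/4
Marginal P(Q) (column sums):
  P(Q=0) = 1/4 + 0 + 0 = 1/4
  P(Q=1) = 0 + 1/2 + 0 = 1/2
  P(Q=2) = 0 + 0 + 1/4 = 1/4

H(P) = -[(1/4)·log₂(1/4) + (1/2)·log₂(1/2) + (1/4)·log₂(1/4)]
  = 0.5000 + 0.5000 + 0.5000
  = 1.5000 bits
H(Q) = -[(1/4)·log₂(1/4) + (1/2)·log₂(1/2) + (1/4)·log₂(1/4)]
  = 0.5000 + 0.5000 + 0.5000
  = 1.5000 bits
H(P,Q) = -[(1/4)·log₂(1/4) + (1/2)·log₂(1/2) + (1/4)·log₂(1/4)]
  = 0.5000 + 0.5000 + 0.5000
  = 1.5000 bits

I(P;Q) = H(P) + H(Q) - H(P,Q)
  = 1.5000 + 1.5000 - 1.5000
  = 1.5000 bits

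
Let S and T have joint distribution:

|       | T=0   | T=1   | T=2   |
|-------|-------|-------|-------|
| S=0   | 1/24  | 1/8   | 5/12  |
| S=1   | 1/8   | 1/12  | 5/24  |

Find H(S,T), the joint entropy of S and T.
H(S,T) = -Σ P(S,T) log₂ P(S,T), summed over the non-zero cells:
H(S,T) = -[(1/24)·log₂(1/24) + (1/8)·log₂(1/8) + (5/12)·log₂(5/12) + (1/8)·log₂(1/8) + (1/12)·log₂(1/12) + (5/24)·log₂(5/24)]
  = 0.1910 + 0.3750 + 0.5263 + 0.3750 + 0.2987 + 0.4715
  = 2.2375 bits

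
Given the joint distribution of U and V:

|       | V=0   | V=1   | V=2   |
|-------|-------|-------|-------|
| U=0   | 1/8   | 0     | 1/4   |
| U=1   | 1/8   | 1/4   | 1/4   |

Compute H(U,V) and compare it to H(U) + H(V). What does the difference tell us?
Marginal P(U) (row sums):
  P(U=0) = 1/8 + 0 + 1/4 = 3/8
  P(U=1) = 1/8 + 1/4 + 1/4 = 5/8
Marginal P(V) (column sums):
  P(V=0) = 1/8 + 1/8 = 1/4
  P(V=1) = 0 + 1/4 = 1/4
  P(V=2) = 1/4 + 1/4 = 1/2

H(U,V) = -[(1/8)·log₂(1/8) + (1/4)·log₂(1/4) + (1/8)·log₂(1/8) + (1/4)·log₂(1/4) + (1/4)·log₂(1/4)]
  = 0.3750 + 0.5000 + 0.3750 + 0.5000 + 0.5000
  = 2.2500 bits
H(U) = -[(3/8)·log₂(3/8) + (5/8)·log₂(5/8)]
  = 0.5306 + 0.4238
  = 0.9544 bits
H(V) = -[(1/4)·log₂(1/4) + (1/4)·log₂(1/4) + (1/2)·log₂(1/2)]
  = 0.5000 + 0.5000 + 0.5000
  = 1.5000 bits

H(U) + H(V) = 0.9544 + 1.5000 = 2.4544 bits
Difference: H(U) + H(V) - H(U,V) = 2.4544 - 2.2500 = 0.2044 bits = I(U;V)

The difference is the mutual information; it is positive here, so U and V are dependent (knowing one reduces uncertainty about the other by 0.2044 bits).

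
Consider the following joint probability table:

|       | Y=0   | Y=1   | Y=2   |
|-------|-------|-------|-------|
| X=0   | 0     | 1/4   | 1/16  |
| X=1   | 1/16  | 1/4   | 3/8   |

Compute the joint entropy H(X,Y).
H(X,Y) = -Σ P(X,Y) log₂ P(X,Y), summed over the non-zero cells:
H(X,Y) = -[(1/4)·log₂(1/4) + (1/16)·log₂(1/16) + (1/16)·log₂(1/16) + (1/4)·log₂(1/4) + (3/8)·log₂(3/8)]
  = 0.5000 + 0.2500 + 0.2500 + 0.5000 + 0.5306
  = 2.0306 bits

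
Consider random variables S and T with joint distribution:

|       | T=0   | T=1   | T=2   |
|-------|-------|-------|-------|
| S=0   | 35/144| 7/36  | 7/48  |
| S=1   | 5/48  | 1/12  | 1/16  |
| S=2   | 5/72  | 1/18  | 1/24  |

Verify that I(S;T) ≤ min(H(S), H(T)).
Marginal P(S) (row sums):
  P(S=0) = 35/144 + 7/36 + 7/48 = 7/12
  P(S=1) = 5/48 + 1/12 + 1/16 = 1/4
  P(S=2) = 5/72 + 1/18 + 1/24 = 1/6
Marginal P(T) (column sums):
  P(T=0) = 35/144 + 5/48 + 5/72 = 5/12
  P(T=1) = 7/36 + 1/12 + 1/18 = 1/3
  P(T=2) = 7/48 + 1/16 + 1/24 = 1/4

H(S) = -[(7/12)·log₂(7/12) + (1/4)·log₂(1/4) + (1/6)·log₂(1/6)]
  = 0.4536 + 0.5000 + 0.4308
  = 1.3844 bits
H(T) = -[(5/12)·log₂(5/12) + (1/3)·log₂(1/3) + (1/4)·log₂(1/4)]
  = 0.5263 + 0.5283 + 0.5000
  = 1.5546 bits
H(S,T) = -[(35/144)·log₂(35/144) + (7/36)·log₂(7/36) + (7/48)·log₂(7/48) + (5/48)·log₂(5/48) + (1/12)·log₂(1/12) + (1/16)·log₂(1/16) + (5/72)·log₂(5/72) + (1/18)·log₂(1/18) + (1/24)·log₂(1/24)]
  = 0.4960 + 0.4594 + 0.4051 + 0.3399 + 0.2987 + 0.2500 + 0.2672 + 0.2317 + 0.1910
  = 2.9390 bits

I(S;T) = H(S) + H(T) - H(S,T)
  = 1.3844 + 1.5546 - 2.9390
  = 0.0000 bits

min(H(S), H(T)) = min(1.3844, 1.5546) = 1.3844 bits
Since 0.0000 ≤ 1.3844, the bound is satisfied ✓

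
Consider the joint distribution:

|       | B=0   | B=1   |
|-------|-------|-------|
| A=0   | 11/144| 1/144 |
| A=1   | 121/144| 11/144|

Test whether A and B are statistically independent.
Marginal P(A) (row sums):
  P(A=0) = 11/144 + 1/144 = 1/12
  P(A=1) = 121/144 + 11/144 = 11/12
Marginal P(B) (column sums):
  P(B=0) = 11/144 + 121/144 = 11/12
  P(B=1) = 1/144 + 11/144 = 1/12

A and B are independent iff P(A=i,B=j) = P(A=i)·P(B=j) for every cell.
  P(A=0)·P(B=0) = 1/12 × 11/12 = 11/144 = P(A=0,B=0) ✓
  P(A=0)·P(B=1) = 1/12 × 1/12 = 1/144 = P(A=0,B=1) ✓
  P(A=1)·P(B=0) = 11/12 × 11/12 = 121/144 = P(A=1,B=0) ✓
  P(A=1)·P(B=1) = 11/12 × 1/12 = 11/144 = P(A=1,B=1) ✓

Yes, A and B are independent: every cell factors, so I(A;B) = 0 bits.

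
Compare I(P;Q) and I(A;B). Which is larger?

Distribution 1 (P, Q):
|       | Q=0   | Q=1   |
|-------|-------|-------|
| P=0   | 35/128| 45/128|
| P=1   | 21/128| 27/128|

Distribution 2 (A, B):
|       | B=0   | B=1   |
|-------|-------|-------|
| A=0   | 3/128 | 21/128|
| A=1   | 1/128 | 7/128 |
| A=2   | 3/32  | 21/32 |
Distribution 1 (P, Q):
Marginal P(P) (row sums):
  P(P=0) = 35/128 + 45/128 = 5/8
  P(P=1) = 21/128 + 27/128 = 3/8
Marginal P(Q) (column sums):
  P(Q=0) = 35/128 + 21/128 = 7/16
  P(Q=1) = 45/128 + 27/128 = 9/16

H(P) = -[(5/8)·log₂(5/8) + (3/8)·log₂(3/8)]
  = 0.4238 + 0.5306
  = 0.9544 bits
H(Q) = -[(7/16)·log₂(7/16) + (9/16)·log₂(9/16)]
  = 0.5218 + 0.4669
  = 0.9887 bits
H(P,Q) = -[(35/128)·log₂(35/128) + (45/128)·log₂(45/128) + (21/128)·log₂(21/128) + (27/128)·log₂(27/128)]
  = 0.5115 + 0.5302 + 0.4278 + 0.4736
  = 1.9431 bits

I(P;Q) = H(P) + H(Q) - H(P,Q)
  = 0.9544 + 0.9887 - 1.9431
  = 0.0000 bits

Distribution 2 (A, B):
Marginal P(A) (row sums):
  P(A=0) = 3/128 + 21/128 = 3/16
  P(A=1) = 1/128 + 7/128 = 1/16
  P(A=2) = 3/32 + 21/32 = 3/4
Marginal P(B) (column sums):
  P(B=0) = 3/128 + 1/128 + 3/32 = 1/8
  P(B=1) = 21/128 + 7/128 + 21/32 = 7/8

H(A) = -[(3/16)·log₂(3/16) + (1/16)·log₂(1/16) + (3/4)·log₂(3/4)]
  = 0.4528 + 0.2500 + 0.3113
  = 1.0141 bits
H(B) = -[(1/8)·log₂(1/8) + (7/8)·log₂(7/8)]
  = 0.3750 + 0.1686
  = 0.5436 bits
H(A,B) = -[(3/128)·log₂(3/128) + (21/128)·log₂(21/128) + (1/128)·log₂(1/128) + (7/128)·log₂(7/128) + (3/32)·log₂(3/32) + (21/32)·log₂(21/32)]
  = 0.1269 + 0.4278 + 0.0547 + 0.2293 + 0.3202 + 0.3988
  = 1.5577 bits

I(A;B) = H(A) + H(B) - H(A,B)
  = 1.0141 + 0.5436 - 1.5577
  = 0.0000 bits

Both joint tables factor as the product of their marginals, so I(P;Q) = I(A;B) = 0 bits: neither is larger (both pairs are independent).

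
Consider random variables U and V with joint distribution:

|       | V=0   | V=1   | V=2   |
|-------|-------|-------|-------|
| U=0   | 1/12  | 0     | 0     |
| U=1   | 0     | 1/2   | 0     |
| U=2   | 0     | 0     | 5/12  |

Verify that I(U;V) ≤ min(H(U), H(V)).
Marginal P(U) (row sums):
  P(U=0) = 1/12 + 0 + 0 = 1/12
  P(U=1) = 0 + 1/2 + 0 = 1/2
  P(U=2) = 0 + 0 + 5/12 = 5/12
Marginal P(V) (column sums):
  P(V=0) = 1/12 + 0 + 0 = 1/12
  P(V=1) = 0 + 1/2 + 0 = 1/2
  P(V=2) = 0 + 0 + 5/12 = 5/12

H(U) = -[(1/12)·log₂(1/12) + (1/2)·log₂(1/2) + (5/12)·log₂(5/12)]
  = 0.2987 + 0.5000 + 0.5263
  = 1.3250 bits
H(V) = -[(1/12)·log₂(1/12) + (1/2)·log₂(1/2) + (5/12)·log₂(5/12)]
  = 0.2987 + 0.5000 + 0.5263
  = 1.3250 bits
H(U,V) = -[(1/12)·log₂(1/12) + (1/2)·log₂(1/2) + (5/12)·log₂(5/12)]
  = 0.2987 + 0.5000 + 0.5263
  = 1.3250 bits

I(U;V) = H(U) + H(V) - H(U,V)
  = 1.3250 + 1.3250 - 1.3250
  = 1.3250 bits

min(H(U), H(V)) = min(1.3250, 1.3250) = 1.3250 bits
Since 1.3250 ≤ 1.3250, the bound is satisfied ✓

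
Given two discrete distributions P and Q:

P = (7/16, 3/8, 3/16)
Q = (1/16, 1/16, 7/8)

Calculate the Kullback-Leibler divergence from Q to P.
D(P||Q) = Σ P(i) log₂(P(i)/Q(i))
  i=0: (7/16) × log₂((7/16)/(1/16)) = (7/16) × log₂(7) = 1.2282
  i=1: (3/8) × log₂((3/8)/(1/16)) = (3/8) × log₂(6) = 0.9694
  i=2: (3/16) × log₂((3/16)/(7/8)) = (3/16) × log₂(3/14) = -0.4167
D(P||Q) = 1.2282 + 0.9694 - 0.4167
  = 1.7809 bits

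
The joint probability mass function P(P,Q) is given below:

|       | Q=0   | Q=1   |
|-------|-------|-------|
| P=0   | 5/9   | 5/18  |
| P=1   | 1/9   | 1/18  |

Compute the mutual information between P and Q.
Marginal P(P) (row sums):
  P(P=0) = 5/9 + 5/18 = 5/6
  P(P=1) = 1/9 + 1/18 = 1/6
Marginal P(Q) (column sums):
  P(Q=0) = 5/9 + 1/9 = 2/3
  P(Q=1) = 5/18 + 1/18 = 1/3

H(P) = -[(5/6)·log₂(5/6) + (1/6)·log₂(1/6)]
  = 0.2192 + 0.4308
  = 0.6500 bits
H(Q) = -[(2/3)·log₂(2/3) + (1/3)·log₂(1/3)]
  = 0.3900 + 0.5283
  = 0.9183 bits
H(P,Q) = -[(5/9)·log₂(5/9) + (5/18)·log₂(5/18) + (1/9)·log₂(1/9) + (1/18)·log₂(1/18)]
  = 0.4711 + 0.5133 + 0.3522 + 0.2317
  = 1.5683 bits

I(P;Q) = H(P) + H(Q) - H(P,Q)
  = 0.6500 + 0.9183 - 1.5683
  = 0.0000 bits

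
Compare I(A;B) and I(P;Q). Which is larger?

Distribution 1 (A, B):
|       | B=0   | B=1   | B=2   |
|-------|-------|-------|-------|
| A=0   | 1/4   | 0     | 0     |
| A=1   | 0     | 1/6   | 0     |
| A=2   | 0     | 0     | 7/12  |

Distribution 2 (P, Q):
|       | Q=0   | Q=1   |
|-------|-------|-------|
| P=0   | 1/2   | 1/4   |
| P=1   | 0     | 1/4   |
Distribution 1 (A, B):
Marginal P(A) (row sums):
  P(A=0) = 1/4 + 0 + 0 = 1/4
  P(A=1) = 0 + 1/6 + 0 = 1/6
  P(A=2) = 0 + 0 + 7/12 = 7/12
Marginal P(B) (column sums):
  P(B=0) = 1/4 + 0 + 0 = 1/4
  P(B=1) = 0 + 1/6 + 0 = 1/6
  P(B=2) = 0 + 0 + 7/12 = 7/12

H(A) = -[(1/4)·log₂(1/4) + (1/6)·log₂(1/6) + (7/12)·log₂(7/12)]
  = 0.5000 + 0.4308 + 0.4536
  = 1.3844 bits
H(B) = -[(1/4)·log₂(1/4) + (1/6)·log₂(1/6) + (7/12)·log₂(7/12)]
  = 0.5000 + 0.4308 + 0.4536
  = 1.3844 bits
H(A,B) = -[(1/4)·log₂(1/4) + (1/6)·log₂(1/6) + (7/12)·log₂(7/12)]
  = 0.5000 + 0.4308 + 0.4536
  = 1.3844 bits

I(A;B) = H(A) + H(B) - H(A,B)
  = 1.3844 + 1.3844 - 1.3844
  = 1.3844 bits

Distribution 2 (P, Q):
Marginal P(P) (row sums):
  P(P=0) = 1/2 + 1/4 = 3/4
  P(P=1) = 0 + 1/4 = 1/4
Marginal P(Q) (column sums):
  P(Q=0) = 1/2 + 0 = 1/2
  P(Q=1) = 1/4 + 1/4 = 1/2

H(P) = -[(3/4)·log₂(3/4) + (1/4)·log₂(1/4)]
  = 0.3113 + 0.5000
  = 0.8113 bits
H(Q) = -[(1/2)·log₂(1/2) + (1/2)·log₂(1/2)]
  = 0.5000 + 0.5000
  = 1.0000 bits
H(P,Q) = -[(1/2)·log₂(1/2) + (1/4)·log₂(1/4) + (1/4)·log₂(1/4)]
  = 0.5000 + 0.5000 + 0.5000
  = 1.5000 bits

I(P;Q) = H(P) + H(Q) - H(P,Q)
  = 0.8113 + 1.0000 - 1.5000
  = 0.3113 bits

I(A;B) = 1.3844 bits > I(P;Q) = 0.3113 bits, so (A, B) has the higher mutual information (stronger dependence).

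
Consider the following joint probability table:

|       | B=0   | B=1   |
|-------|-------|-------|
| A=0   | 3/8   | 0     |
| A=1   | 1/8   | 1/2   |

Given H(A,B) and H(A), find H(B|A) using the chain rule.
From the chain rule: H(A,B) = H(A) + H(B|A)
Therefore: H(B|A) = H(A,B) - H(A)

H(A,B) = -[(3/8)·log₂(3/8) + (1/8)·log₂(1/8) + (1/2)·log₂(1/2)]
  = 0.5306 + 0.3750 + 0.5000
  = 1.4056 bits
Marginal P(A) (row sums):
  P(A=0) = 3/8 + 0 = 3/8
  P(A=1) = 1/8 + 1/2 = 5/8
H(A) = -[(3/8)·log₂(3/8) + (5/8)·log₂(5/8)]
  = 0.5306 + 0.4238
  = 0.9544 bits

H(B|A) = 1.4056 - 0.9544 = 0.4512 bits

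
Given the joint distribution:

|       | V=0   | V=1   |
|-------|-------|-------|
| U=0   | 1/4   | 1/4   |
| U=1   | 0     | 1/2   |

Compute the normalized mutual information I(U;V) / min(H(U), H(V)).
Marginal P(U) (row sums):
  P(U=0) = 1/4 + 1/4 = 1/2
  P(U=1) = 0 + 1/2 = 1/2
Marginal P(V) (column sums):
  P(V=0) = 1/4 + 0 = 1/4
  P(V=1) = 1/4 + 1/2 = 3/4

H(U) = -[(1/2)·log₂(1/2) + (1/2)·log₂(1/2)]
  = 0.5000 + 0.5000
  = 1.0000 bits
H(V) = -[(1/4)·log₂(1/4) + (3/4)·log₂(3/4)]
  = 0.5000 + 0.3113
  = 0.8113 bits
H(U,V) = -[(1/4)·log₂(1/4) + (1/4)·log₂(1/4) + (1/2)·log₂(1/2)]
  = 0.5000 + 0.5000 + 0.5000
  = 1.5000 bits

I(U;V) = H(U) + H(V) - H(U,V)
  = 1.0000 + 0.8113 - 1.5000
  = 0.3113 bits

min(H(U), H(V)) = min(1.0000, 0.8113) = 0.8113 bits
Normalized MI = 0.3113 / 0.8113 = 0.3837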